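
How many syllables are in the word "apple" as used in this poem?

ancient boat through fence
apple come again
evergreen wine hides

2

"apple" has 2 syllables.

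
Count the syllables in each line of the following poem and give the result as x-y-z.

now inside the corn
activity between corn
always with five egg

5-7-5

Line 1: now (1), inside (2), the (1), corn (1) → 5
Line 2: activity (4), between (2), corn (1) → 7
Line 3: always (2), with (1), five (1), egg (1) → 5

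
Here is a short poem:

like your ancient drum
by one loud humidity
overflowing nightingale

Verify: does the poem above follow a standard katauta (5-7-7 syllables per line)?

Yes

Line 1: like(1) + your(1) + ancient(2) + drum(1) = 5 ✓
Line 2: by(1) + one(1) + loud(1) + humidity(4) = 7 ✓
Line 3: overflowing(4) + nightingale(3) = 7 ✓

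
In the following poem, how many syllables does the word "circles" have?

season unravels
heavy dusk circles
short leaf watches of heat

2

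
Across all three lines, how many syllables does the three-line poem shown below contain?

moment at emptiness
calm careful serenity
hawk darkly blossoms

18

Line 1: moment(2) + at(1) + emptiness(3) = 6
Line 2: calm(1) + careful(2) + serenity(4) = 7
Line 3: hawk(1) + darkly(2) + blossoms(2) = 5
Total: 6 + 7 + 5 = 18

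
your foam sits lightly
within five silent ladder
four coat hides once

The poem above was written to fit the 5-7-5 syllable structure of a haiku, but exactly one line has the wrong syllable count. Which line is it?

Line 3

Line 1: your(1) + foam(1) + sits(1) + lightly(2) = 5 ✓
Line 2: within(2) + five(1) + silent(2) + ladder(2) = 7 ✓
Line 3: four(1) + coat(1) + hides(1) + once(1) = 4 (expected 5)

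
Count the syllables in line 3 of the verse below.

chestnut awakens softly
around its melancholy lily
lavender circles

5

Line 3: lavender(3) + circles(2) = 5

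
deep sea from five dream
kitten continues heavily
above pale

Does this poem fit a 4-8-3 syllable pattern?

No

Line 1: "deep sea from five dream": 1+1+1+1+1 = 5 (expected 4)
Line 2: "kitten continues heavily": 2+3+3 = 8 ✓
Line 3: "above pale": 2+1 = 3 ✓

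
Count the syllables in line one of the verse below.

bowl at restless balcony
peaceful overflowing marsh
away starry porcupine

7

Line one: bowl (1), at (1), restless (2), balcony (3) → 7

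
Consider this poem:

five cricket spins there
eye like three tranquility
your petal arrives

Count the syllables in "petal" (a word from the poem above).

2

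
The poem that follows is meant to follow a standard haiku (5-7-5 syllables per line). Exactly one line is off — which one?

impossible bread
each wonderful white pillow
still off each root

Line 1: impossible(4) + bread(1) = 5 ✓
Line 2: each(1) + wonderful(3) + white(1) + pillow(2) = 7 ✓
Line 3: still(1) + off(1) + each(1) + root(1) = 4 (expected 5)

The third line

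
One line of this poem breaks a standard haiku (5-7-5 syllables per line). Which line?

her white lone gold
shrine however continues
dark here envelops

Line 1: her (1), white (1), lone (1), gold (1) → 4 (expected 5)
Line 2: shrine (1), however (3), continues (3) → 7 ✓
Line 3: dark (1), here (1), envelops (3) → 5 ✓

The first line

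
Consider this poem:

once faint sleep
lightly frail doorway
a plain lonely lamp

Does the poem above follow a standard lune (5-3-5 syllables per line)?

Line 1: once(1) + faint(1) + sleep(1) = 3 (expected 5)
Line 2: lightly(2) + frail(1) + doorway(2) = 5 (expected 3)
Line 3: a(1) + plain(1) + lonely(2) + lamp(1) = 5 ✓

No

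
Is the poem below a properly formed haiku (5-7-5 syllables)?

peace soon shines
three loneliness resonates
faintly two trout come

Line 1: peace(1) + soon(1) + shines(1) = 3 (expected 5)
Line 2: three(1) + loneliness(3) + resonates(3) = 7 ✓
Line 3: faintly(2) + two(1) + trout(1) + come(1) = 5 ✓

No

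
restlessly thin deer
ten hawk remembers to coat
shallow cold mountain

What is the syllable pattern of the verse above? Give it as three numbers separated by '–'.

Line 1: restlessly (3), thin (1), deer (1) → 5
Line 2: ten (1), hawk (1), remembers (3), to (1), coat (1) → 7
Line 3: shallow (2), cold (1), mountain (2) → 5

5–7–5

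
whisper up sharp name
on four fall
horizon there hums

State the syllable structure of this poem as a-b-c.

Line 1: whisper (2), up (1), sharp (1), name (1) → 5
Line 2: on (1), four (1), fall (1) → 3
Line 3: horizon (3), there (1), hums (1) → 5

5-3-5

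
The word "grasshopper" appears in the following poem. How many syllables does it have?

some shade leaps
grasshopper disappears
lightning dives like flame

3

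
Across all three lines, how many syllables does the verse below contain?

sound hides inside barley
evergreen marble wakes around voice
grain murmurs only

20

Line 1: "sound hides inside barley": 1+1+2+2 = 6
Line 2: "evergreen marble wakes around voice": 3+2+1+2+1 = 9
Line 3: "grain murmurs only": 1+2+2 = 5
Total: 6 + 9 + 5 = 20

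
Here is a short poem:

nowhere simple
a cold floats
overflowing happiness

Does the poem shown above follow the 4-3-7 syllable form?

Yes

Line 1: "nowhere simple": 2+2 = 4 ✓
Line 2: "a cold floats": 1+1+1 = 3 ✓
Line 3: "overflowing happiness": 4+3 = 7 ✓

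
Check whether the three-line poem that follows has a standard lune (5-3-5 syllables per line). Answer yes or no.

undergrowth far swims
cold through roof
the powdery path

Line 1: undergrowth (3), far (1), swims (1) → 5 ✓
Line 2: cold (1), through (1), roof (1) → 3 ✓
Line 3: the (1), powdery (3), path (1) → 5 ✓

Yes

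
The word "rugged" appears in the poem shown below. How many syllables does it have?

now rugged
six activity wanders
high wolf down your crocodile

2

"rugged" has 2 syllables.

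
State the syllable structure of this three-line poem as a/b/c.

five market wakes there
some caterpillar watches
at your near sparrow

5/7/5

Line 1: five(1) + market(2) + wakes(1) + there(1) = 5
Line 2: some(1) + caterpillar(4) + watches(2) = 7
Line 3: at(1) + your(1) + near(1) + sparrow(2) = 5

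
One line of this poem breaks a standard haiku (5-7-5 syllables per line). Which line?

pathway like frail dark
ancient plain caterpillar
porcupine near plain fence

Line 1: pathway(2) + like(1) + frail(1) + dark(1) = 5 ✓
Line 2: ancient(2) + plain(1) + caterpillar(4) = 7 ✓
Line 3: porcupine(3) + near(1) + plain(1) + fence(1) = 6 (expected 5)

The third line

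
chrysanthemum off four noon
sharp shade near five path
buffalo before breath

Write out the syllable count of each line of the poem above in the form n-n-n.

7-5-6

Line 1: chrysanthemum (4), off (1), four (1), noon (1) → 7
Line 2: sharp (1), shade (1), near (1), five (1), path (1) → 5
Line 3: buffalo (3), before (2), breath (1) → 6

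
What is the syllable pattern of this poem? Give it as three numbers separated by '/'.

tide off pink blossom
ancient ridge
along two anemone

5/3/7

Line 1: tide(1) + off(1) + pink(1) + blossom(2) = 5
Line 2: ancient(2) + ridge(1) = 3
Line 3: along(2) + two(1) + anemone(4) = 7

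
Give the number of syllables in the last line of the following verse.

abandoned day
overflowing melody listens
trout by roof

3

The last line: trout(1) + by(1) + roof(1) = 3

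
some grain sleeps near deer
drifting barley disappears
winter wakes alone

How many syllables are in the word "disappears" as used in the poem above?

"disappears" has 3 syllables.

3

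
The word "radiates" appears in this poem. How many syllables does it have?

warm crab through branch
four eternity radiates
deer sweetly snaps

"radiates" has 3 syllables.

3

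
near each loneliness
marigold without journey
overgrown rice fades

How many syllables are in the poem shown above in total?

17

Line 1: near(1) + each(1) + loneliness(3) = 5
Line 2: marigold(3) + without(2) + journey(2) = 7
Line 3: overgrown(3) + rice(1) + fades(1) = 5
Total: 5 + 7 + 5 = 17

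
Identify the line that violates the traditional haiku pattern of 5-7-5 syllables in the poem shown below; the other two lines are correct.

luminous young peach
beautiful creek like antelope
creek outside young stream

The second line

Line 1: "luminous young peach": 3+1+1 = 5 ✓
Line 2: "beautiful creek like antelope": 3+1+1+3 = 8 (expected 7)
Line 3: "creek outside young stream": 1+2+1+1 = 5 ✓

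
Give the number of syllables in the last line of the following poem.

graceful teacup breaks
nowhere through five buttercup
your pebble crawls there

5

The last line: "your pebble crawls there": 1+2+1+1 = 5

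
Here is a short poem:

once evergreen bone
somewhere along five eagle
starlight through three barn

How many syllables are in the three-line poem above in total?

Line 1: once (1), evergreen (3), bone (1) → 5
Line 2: somewhere (2), along (2), five (1), eagle (2) → 7
Line 3: starlight (2), through (1), three (1), barn (1) → 5
Total: 5 + 7 + 5 = 17

17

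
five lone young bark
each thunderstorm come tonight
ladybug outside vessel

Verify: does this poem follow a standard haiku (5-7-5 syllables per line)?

Line 1: five (1), lone (1), young (1), bark (1) → 4 (expected 5)
Line 2: each (1), thunderstorm (3), come (1), tonight (2) → 7 ✓
Line 3: ladybug (3), outside (2), vessel (2) → 7 (expected 5)

No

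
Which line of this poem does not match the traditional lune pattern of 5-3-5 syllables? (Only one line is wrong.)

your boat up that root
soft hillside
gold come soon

The third line

Line 1: "your boat up that root": 1+1+1+1+1 = 5 ✓
Line 2: "soft hillside": 1+2 = 3 ✓
Line 3: "gold come soon": 1+1+1 = 3 (expected 5)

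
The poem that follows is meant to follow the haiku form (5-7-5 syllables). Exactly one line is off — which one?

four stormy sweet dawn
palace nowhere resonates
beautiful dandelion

Line 3

Line 1: four(1) + stormy(2) + sweet(1) + dawn(1) = 5 ✓
Line 2: palace(2) + nowhere(2) + resonates(3) = 7 ✓
Line 3: beautiful(3) + dandelion(4) = 7 (expected 5)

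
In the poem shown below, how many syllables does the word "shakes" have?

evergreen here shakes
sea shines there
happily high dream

1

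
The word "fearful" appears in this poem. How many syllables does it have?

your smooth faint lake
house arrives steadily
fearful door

"fearful" has 2 syllables.

2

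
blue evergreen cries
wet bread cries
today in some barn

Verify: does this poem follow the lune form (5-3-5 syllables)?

Yes

Line 1: "blue evergreen cries": 1+3+1 = 5 ✓
Line 2: "wet bread cries": 1+1+1 = 3 ✓
Line 3: "today in some barn": 2+1+1+1 = 5 ✓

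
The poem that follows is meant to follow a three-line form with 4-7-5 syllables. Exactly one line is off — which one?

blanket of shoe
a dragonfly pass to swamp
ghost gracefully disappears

Line 1: "blanket of shoe": 2+1+1 = 4 ✓
Line 2: "a dragonfly pass to swamp": 1+3+1+1+1 = 7 ✓
Line 3: "ghost gracefully disappears": 1+3+3 = 7 (expected 5)

The third line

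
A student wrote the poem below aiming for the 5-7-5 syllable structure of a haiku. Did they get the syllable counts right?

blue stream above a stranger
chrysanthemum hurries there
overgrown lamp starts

Line 1: blue (1), stream (1), above (2), a (1), stranger (2) → 7 (expected 5)
Line 2: chrysanthemum (4), hurries (2), there (1) → 7 ✓
Line 3: overgrown (3), lamp (1), starts (1) → 5 ✓

No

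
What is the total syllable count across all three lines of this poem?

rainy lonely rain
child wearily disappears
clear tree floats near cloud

17

Line 1: rainy(2) + lonely(2) + rain(1) = 5
Line 2: child(1) + wearily(3) + disappears(3) = 7
Line 3: clear(1) + tree(1) + floats(1) + near(1) + cloud(1) = 5
Total: 5 + 7 + 5 = 17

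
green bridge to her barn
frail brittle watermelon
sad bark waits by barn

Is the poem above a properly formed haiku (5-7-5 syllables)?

Line 1: "green bridge to her barn": 1+1+1+1+1 = 5 ✓
Line 2: "frail brittle watermelon": 1+2+4 = 7 ✓
Line 3: "sad bark waits by barn": 1+1+1+1+1 = 5 ✓

Yes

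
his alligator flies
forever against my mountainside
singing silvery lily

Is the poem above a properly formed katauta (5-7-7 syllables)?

Line 1: his(1) + alligator(4) + flies(1) = 6 (expected 5)
Line 2: forever(3) + against(2) + my(1) + mountainside(3) = 9 (expected 7)
Line 3: singing(2) + silvery(3) + lily(2) = 7 ✓

No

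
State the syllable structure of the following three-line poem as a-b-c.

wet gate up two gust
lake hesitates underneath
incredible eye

Line 1: wet (1), gate (1), up (1), two (1), gust (1) → 5
Line 2: lake (1), hesitates (3), underneath (3) → 7
Line 3: incredible (4), eye (1) → 5

5-7-5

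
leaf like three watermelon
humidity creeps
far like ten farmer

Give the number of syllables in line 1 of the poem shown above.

7

Line 1: leaf(1) + like(1) + three(1) + watermelon(4) = 7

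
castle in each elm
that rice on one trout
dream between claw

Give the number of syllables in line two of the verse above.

Line two: that (1), rice (1), on (1), one (1), trout (1) → 5

5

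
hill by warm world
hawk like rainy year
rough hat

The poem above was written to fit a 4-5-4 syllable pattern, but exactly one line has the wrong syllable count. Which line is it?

Line 1: hill(1) + by(1) + warm(1) + world(1) = 4 ✓
Line 2: hawk(1) + like(1) + rainy(2) + year(1) = 5 ✓
Line 3: rough(1) + hat(1) = 2 (expected 4)

Line 3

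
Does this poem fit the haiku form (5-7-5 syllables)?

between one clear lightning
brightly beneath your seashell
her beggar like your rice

No

Line 1: "between one clear lightning": 2+1+1+2 = 6 (expected 5)
Line 2: "brightly beneath your seashell": 2+2+1+2 = 7 ✓
Line 3: "her beggar like your rice": 1+2+1+1+1 = 6 (expected 5)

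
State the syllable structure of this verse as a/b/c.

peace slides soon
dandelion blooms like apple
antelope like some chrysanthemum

3/8/9

Line 1: "peace slides soon": 1+1+1 = 3
Line 2: "dandelion blooms like apple": 4+1+1+2 = 8
Line 3: "antelope like some chrysanthemum": 3+1+1+4 = 9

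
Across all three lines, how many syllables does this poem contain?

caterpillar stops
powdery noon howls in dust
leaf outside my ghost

Line 1: caterpillar (4), stops (1) → 5
Line 2: powdery (3), noon (1), howls (1), in (1), dust (1) → 7
Line 3: leaf (1), outside (2), my (1), ghost (1) → 5
Total: 5 + 7 + 5 = 17

17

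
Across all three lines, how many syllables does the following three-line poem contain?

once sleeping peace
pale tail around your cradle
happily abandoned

17

Line 1: "once sleeping peace": 1+2+1 = 4
Line 2: "pale tail around your cradle": 1+1+2+1+2 = 7
Line 3: "happily abandoned": 3+3 = 6
Total: 4 + 7 + 6 = 17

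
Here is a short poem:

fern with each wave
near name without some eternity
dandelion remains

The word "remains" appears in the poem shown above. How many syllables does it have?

2

"remains" has 2 syllables.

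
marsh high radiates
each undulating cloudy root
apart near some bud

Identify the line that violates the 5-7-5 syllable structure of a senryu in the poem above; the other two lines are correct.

The second line

Line 1: marsh (1), high (1), radiates (3) → 5 ✓
Line 2: each (1), undulating (4), cloudy (2), root (1) → 8 (expected 7)
Line 3: apart (2), near (1), some (1), bud (1) → 5 ✓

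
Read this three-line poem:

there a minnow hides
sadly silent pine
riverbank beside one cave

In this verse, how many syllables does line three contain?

Line three: "riverbank beside one cave": 3+2+1+1 = 7

7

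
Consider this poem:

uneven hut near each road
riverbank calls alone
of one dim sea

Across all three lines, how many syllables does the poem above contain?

17

Line 1: "uneven hut near each road": 3+1+1+1+1 = 7
Line 2: "riverbank calls alone": 3+1+2 = 6
Line 3: "of one dim sea": 1+1+1+1 = 4
Total: 7 + 6 + 4 = 17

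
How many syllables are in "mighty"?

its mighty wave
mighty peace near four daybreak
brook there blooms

2

"mighty" has 2 syllables.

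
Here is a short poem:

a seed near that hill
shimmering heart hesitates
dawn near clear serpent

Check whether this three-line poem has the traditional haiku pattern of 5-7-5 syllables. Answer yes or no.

Yes

Line 1: a (1), seed (1), near (1), that (1), hill (1) → 5 ✓
Line 2: shimmering (3), heart (1), hesitates (3) → 7 ✓
Line 3: dawn (1), near (1), clear (1), serpent (2) → 5 ✓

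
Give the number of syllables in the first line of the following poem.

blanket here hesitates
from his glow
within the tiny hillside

The first line: "blanket here hesitates": 2+1+3 = 6

6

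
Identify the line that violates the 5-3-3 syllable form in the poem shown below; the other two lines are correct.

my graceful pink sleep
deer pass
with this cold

Line 1: "my graceful pink sleep": 1+2+1+1 = 5 ✓
Line 2: "deer pass": 1+1 = 2 (expected 3)
Line 3: "with this cold": 1+1+1 = 3 ✓

Line 2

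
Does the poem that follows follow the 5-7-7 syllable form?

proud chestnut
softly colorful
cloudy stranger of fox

No

Line 1: proud (1), chestnut (2) → 3 (expected 5)
Line 2: softly (2), colorful (3) → 5 (expected 7)
Line 3: cloudy (2), stranger (2), of (1), fox (1) → 6 (expected 7)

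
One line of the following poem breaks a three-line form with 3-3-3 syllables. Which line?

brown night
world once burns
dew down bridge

Line 1: brown (1), night (1) → 2 (expected 3)
Line 2: world (1), once (1), burns (1) → 3 ✓
Line 3: dew (1), down (1), bridge (1) → 3 ✓

Line 1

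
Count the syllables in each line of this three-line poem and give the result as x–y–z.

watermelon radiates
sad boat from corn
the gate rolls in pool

Line 1: watermelon(4) + radiates(3) = 7
Line 2: sad(1) + boat(1) + from(1) + corn(1) = 4
Line 3: the(1) + gate(1) + rolls(1) + in(1) + pool(1) = 5

7–4–5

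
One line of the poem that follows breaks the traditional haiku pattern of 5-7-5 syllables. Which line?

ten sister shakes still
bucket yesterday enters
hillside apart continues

Line 3

Line 1: ten(1) + sister(2) + shakes(1) + still(1) = 5 ✓
Line 2: bucket(2) + yesterday(3) + enters(2) = 7 ✓
Line 3: hillside(2) + apart(2) + continues(3) = 7 (expected 5)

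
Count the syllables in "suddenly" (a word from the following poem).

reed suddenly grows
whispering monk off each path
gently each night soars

3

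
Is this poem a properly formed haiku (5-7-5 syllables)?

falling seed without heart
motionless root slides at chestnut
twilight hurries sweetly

Line 1: "falling seed without heart": 2+1+2+1 = 6 (expected 5)
Line 2: "motionless root slides at chestnut": 3+1+1+1+2 = 8 (expected 7)
Line 3: "twilight hurries sweetly": 2+2+2 = 6 (expected 5)

No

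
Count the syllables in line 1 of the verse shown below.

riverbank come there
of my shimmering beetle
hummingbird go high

Line 1: riverbank(3) + come(1) + there(1) = 5

5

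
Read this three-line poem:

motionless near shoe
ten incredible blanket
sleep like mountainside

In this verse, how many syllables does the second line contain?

7

The second line: ten (1), incredible (4), blanket (2) → 7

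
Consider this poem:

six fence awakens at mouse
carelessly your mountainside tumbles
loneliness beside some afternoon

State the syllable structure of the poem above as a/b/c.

7/9/9

Line 1: "six fence awakens at mouse": 1+1+3+1+1 = 7
Line 2: "carelessly your mountainside tumbles": 3+1+3+2 = 9
Line 3: "loneliness beside some afternoon": 3+2+1+3 = 9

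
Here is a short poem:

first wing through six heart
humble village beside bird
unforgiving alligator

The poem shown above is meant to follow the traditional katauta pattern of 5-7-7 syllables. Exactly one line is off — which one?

Line 3

Line 1: first (1), wing (1), through (1), six (1), heart (1) → 5 ✓
Line 2: humble (2), village (2), beside (2), bird (1) → 7 ✓
Line 3: unforgiving (4), alligator (4) → 8 (expected 7)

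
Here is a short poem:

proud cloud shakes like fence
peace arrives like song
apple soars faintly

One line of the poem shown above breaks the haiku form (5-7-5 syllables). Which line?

The second line

Line 1: "proud cloud shakes like fence": 1+1+1+1+1 = 5 ✓
Line 2: "peace arrives like song": 1+2+1+1 = 5 (expected 7)
Line 3: "apple soars faintly": 2+1+2 = 5 ✓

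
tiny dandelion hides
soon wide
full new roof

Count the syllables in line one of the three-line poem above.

Line one: tiny(2) + dandelion(4) + hides(1) = 7

7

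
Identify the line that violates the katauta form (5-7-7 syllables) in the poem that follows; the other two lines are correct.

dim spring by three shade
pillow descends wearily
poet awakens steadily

The third line

Line 1: dim(1) + spring(1) + by(1) + three(1) + shade(1) = 5 ✓
Line 2: pillow(2) + descends(2) + wearily(3) = 7 ✓
Line 3: poet(2) + awakens(3) + steadily(3) = 8 (expected 7)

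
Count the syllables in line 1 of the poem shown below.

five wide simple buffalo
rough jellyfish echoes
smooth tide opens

Line 1: five (1), wide (1), simple (2), buffalo (3) → 7

7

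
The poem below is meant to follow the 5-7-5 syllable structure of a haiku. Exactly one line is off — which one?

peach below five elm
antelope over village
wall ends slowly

Line 1: "peach below five elm": 1+2+1+1 = 5 ✓
Line 2: "antelope over village": 3+2+2 = 7 ✓
Line 3: "wall ends slowly": 1+1+2 = 4 (expected 5)

The third line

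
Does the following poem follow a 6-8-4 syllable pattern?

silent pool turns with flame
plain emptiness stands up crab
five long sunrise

No

Line 1: silent(2) + pool(1) + turns(1) + with(1) + flame(1) = 6 ✓
Line 2: plain(1) + emptiness(3) + stands(1) + up(1) + crab(1) = 7 (expected 8)
Line 3: five(1) + long(1) + sunrise(2) = 4 ✓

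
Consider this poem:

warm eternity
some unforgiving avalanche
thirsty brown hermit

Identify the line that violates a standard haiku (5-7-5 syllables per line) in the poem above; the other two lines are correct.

The second line

Line 1: warm(1) + eternity(4) = 5 ✓
Line 2: some(1) + unforgiving(4) + avalanche(3) = 8 (expected 7)
Line 3: thirsty(2) + brown(1) + hermit(2) = 5 ✓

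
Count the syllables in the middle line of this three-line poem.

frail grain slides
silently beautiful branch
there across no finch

7

The middle line: silently (3), beautiful (3), branch (1) → 7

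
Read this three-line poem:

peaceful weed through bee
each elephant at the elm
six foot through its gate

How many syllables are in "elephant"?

3

"elephant" has 3 syllables.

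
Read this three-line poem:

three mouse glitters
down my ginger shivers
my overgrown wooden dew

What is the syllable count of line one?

Line one: three (1), mouse (1), glitters (2) → 4

4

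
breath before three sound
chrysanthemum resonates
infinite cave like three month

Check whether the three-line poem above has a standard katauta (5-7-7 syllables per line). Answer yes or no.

Line 1: breath(1) + before(2) + three(1) + sound(1) = 5 ✓
Line 2: chrysanthemum(4) + resonates(3) = 7 ✓
Line 3: infinite(3) + cave(1) + like(1) + three(1) + month(1) = 7 ✓

Yes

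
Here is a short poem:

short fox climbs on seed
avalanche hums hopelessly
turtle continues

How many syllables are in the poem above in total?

Line 1: "short fox climbs on seed": 1+1+1+1+1 = 5
Line 2: "avalanche hums hopelessly": 3+1+3 = 7
Line 3: "turtle continues": 2+3 = 5
Total: 5 + 7 + 5 = 17

17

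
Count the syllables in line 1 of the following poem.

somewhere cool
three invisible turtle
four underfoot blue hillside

Line 1: somewhere (2), cool (1) → 3

3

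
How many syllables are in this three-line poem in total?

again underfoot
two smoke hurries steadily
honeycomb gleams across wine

Line 1: "again underfoot": 2+3 = 5
Line 2: "two smoke hurries steadily": 1+1+2+3 = 7
Line 3: "honeycomb gleams across wine": 3+1+2+1 = 7
Total: 5 + 7 + 7 = 19

19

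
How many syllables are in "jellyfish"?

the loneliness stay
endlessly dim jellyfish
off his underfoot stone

"jellyfish" has 3 syllables.

3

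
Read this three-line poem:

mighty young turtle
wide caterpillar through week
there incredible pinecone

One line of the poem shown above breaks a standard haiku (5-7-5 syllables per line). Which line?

Line 1: mighty (2), young (1), turtle (2) → 5 ✓
Line 2: wide (1), caterpillar (4), through (1), week (1) → 7 ✓
Line 3: there (1), incredible (4), pinecone (2) → 7 (expected 5)

Line 3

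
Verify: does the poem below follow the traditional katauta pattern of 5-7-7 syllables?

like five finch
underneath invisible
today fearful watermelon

No

Line 1: like (1), five (1), finch (1) → 3 (expected 5)
Line 2: underneath (3), invisible (4) → 7 ✓
Line 3: today (2), fearful (2), watermelon (4) → 8 (expected 7)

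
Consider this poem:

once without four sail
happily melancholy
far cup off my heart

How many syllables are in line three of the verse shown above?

Line three: far(1) + cup(1) + off(1) + my(1) + heart(1) = 5

5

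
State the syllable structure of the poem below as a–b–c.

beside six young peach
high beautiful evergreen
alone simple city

5–7–6

Line 1: "beside six young peach": 2+1+1+1 = 5
Line 2: "high beautiful evergreen": 1+3+3 = 7
Line 3: "alone simple city": 2+2+2 = 6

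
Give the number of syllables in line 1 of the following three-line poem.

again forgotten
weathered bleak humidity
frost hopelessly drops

Line 1: again(2) + forgotten(3) = 5

5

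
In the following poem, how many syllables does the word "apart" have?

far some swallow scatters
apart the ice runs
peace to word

2

"apart" has 2 syllables.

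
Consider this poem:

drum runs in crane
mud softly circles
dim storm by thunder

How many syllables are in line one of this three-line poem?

Line one: drum(1) + runs(1) + in(1) + crane(1) = 4

4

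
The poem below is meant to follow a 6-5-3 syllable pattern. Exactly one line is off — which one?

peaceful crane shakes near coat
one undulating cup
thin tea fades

Line 1: "peaceful crane shakes near coat": 2+1+1+1+1 = 6 ✓
Line 2: "one undulating cup": 1+4+1 = 6 (expected 5)
Line 3: "thin tea fades": 1+1+1 = 3 ✓

Line 2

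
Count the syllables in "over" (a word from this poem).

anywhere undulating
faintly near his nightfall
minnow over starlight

2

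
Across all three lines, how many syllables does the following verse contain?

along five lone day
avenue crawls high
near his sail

Line 1: along(2) + five(1) + lone(1) + day(1) = 5
Line 2: avenue(3) + crawls(1) + high(1) = 5
Line 3: near(1) + his(1) + sail(1) = 3
Total: 5 + 5 + 3 = 13

13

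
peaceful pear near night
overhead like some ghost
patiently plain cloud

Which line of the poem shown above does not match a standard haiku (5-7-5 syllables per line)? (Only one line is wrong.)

Line 1: peaceful(2) + pear(1) + near(1) + night(1) = 5 ✓
Line 2: overhead(3) + like(1) + some(1) + ghost(1) = 6 (expected 7)
Line 3: patiently(3) + plain(1) + cloud(1) = 5 ✓

Line 2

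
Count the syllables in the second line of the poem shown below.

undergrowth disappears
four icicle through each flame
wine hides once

The second line: four(1) + icicle(3) + through(1) + each(1) + flame(1) = 7

7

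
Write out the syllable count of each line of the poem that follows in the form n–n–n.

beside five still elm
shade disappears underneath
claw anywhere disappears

Line 1: "beside five still elm": 2+1+1+1 = 5
Line 2: "shade disappears underneath": 1+3+3 = 7
Line 3: "claw anywhere disappears": 1+3+3 = 7

5–7–7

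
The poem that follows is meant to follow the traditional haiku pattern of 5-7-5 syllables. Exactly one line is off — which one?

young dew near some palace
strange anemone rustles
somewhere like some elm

Line 1: "young dew near some palace": 1+1+1+1+2 = 6 (expected 5)
Line 2: "strange anemone rustles": 1+4+2 = 7 ✓
Line 3: "somewhere like some elm": 2+1+1+1 = 5 ✓

Line 1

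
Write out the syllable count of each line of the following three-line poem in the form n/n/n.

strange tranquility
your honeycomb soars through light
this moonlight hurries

5/7/5

Line 1: "strange tranquility": 1+4 = 5
Line 2: "your honeycomb soars through light": 1+3+1+1+1 = 7
Line 3: "this moonlight hurries": 1+2+2 = 5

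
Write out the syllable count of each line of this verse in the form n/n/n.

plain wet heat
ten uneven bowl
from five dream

3/5/3

Line 1: "plain wet heat": 1+1+1 = 3
Line 2: "ten uneven bowl": 1+3+1 = 5
Line 3: "from five dream": 1+1+1 = 3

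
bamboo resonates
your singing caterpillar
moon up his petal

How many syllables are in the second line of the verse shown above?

The second line: "your singing caterpillar": 1+2+4 = 7

7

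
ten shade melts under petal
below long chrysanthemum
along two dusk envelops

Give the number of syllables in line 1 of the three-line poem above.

Line 1: "ten shade melts under petal": 1+1+1+2+2 = 7

7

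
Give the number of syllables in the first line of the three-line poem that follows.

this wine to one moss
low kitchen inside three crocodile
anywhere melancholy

The first line: this (1), wine (1), to (1), one (1), moss (1) → 5

5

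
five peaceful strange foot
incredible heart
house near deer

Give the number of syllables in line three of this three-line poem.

Line three: "house near deer": 1+1+1 = 3

3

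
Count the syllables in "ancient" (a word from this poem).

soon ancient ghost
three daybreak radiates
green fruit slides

"ancient" has 2 syllables.

2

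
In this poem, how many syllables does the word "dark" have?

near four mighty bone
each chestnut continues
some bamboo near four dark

1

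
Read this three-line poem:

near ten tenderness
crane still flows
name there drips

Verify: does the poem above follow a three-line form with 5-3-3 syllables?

Yes

Line 1: near (1), ten (1), tenderness (3) → 5 ✓
Line 2: crane (1), still (1), flows (1) → 3 ✓
Line 3: name (1), there (1), drips (1) → 3 ✓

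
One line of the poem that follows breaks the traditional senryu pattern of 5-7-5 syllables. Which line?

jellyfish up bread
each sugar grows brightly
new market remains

The second line

Line 1: "jellyfish up bread": 3+1+1 = 5 ✓
Line 2: "each sugar grows brightly": 1+2+1+2 = 6 (expected 7)
Line 3: "new market remains": 1+2+2 = 5 ✓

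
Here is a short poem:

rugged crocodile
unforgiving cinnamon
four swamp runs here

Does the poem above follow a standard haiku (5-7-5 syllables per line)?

No

Line 1: rugged(2) + crocodile(3) = 5 ✓
Line 2: unforgiving(4) + cinnamon(3) = 7 ✓
Line 3: four(1) + swamp(1) + runs(1) + here(1) = 4 (expected 5)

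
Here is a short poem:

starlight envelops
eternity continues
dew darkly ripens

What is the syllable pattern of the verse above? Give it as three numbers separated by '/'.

5/7/5

Line 1: starlight (2), envelops (3) → 5
Line 2: eternity (4), continues (3) → 7
Line 3: dew (1), darkly (2), ripens (2) → 5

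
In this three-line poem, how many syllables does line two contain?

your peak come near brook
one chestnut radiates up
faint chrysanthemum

7

Line two: one(1) + chestnut(2) + radiates(3) + up(1) = 7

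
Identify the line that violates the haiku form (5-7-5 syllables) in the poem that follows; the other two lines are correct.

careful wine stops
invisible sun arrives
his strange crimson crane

Line 1

Line 1: careful(2) + wine(1) + stops(1) = 4 (expected 5)
Line 2: invisible(4) + sun(1) + arrives(2) = 7 ✓
Line 3: his(1) + strange(1) + crimson(2) + crane(1) = 5 ✓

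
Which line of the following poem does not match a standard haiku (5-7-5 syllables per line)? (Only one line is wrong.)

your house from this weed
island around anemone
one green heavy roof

Line 1: your(1) + house(1) + from(1) + this(1) + weed(1) = 5 ✓
Line 2: island(2) + around(2) + anemone(4) = 8 (expected 7)
Line 3: one(1) + green(1) + heavy(2) + roof(1) = 5 ✓

The second line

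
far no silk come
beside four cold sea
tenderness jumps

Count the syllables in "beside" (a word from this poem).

"beside" has 2 syllables.

2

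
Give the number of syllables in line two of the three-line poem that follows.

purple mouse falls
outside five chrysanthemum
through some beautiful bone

Line two: "outside five chrysanthemum": 2+1+4 = 7

7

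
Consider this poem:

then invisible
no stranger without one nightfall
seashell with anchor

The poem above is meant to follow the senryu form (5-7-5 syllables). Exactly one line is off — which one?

Line 1: then(1) + invisible(4) = 5 ✓
Line 2: no(1) + stranger(2) + without(2) + one(1) + nightfall(2) = 8 (expected 7)
Line 3: seashell(2) + with(1) + anchor(2) = 5 ✓

The second line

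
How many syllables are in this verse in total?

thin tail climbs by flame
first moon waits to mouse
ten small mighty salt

15

Line 1: "thin tail climbs by flame": 1+1+1+1+1 = 5
Line 2: "first moon waits to mouse": 1+1+1+1+1 = 5
Line 3: "ten small mighty salt": 1+1+2+1 = 5
Total: 5 + 5 + 5 = 15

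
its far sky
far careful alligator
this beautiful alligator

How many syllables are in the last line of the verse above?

The last line: this(1) + beautiful(3) + alligator(4) = 8

8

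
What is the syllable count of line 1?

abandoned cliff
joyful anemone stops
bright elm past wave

4

Line 1: abandoned (3), cliff (1) → 4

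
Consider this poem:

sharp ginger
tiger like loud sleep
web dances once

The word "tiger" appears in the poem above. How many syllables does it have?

2

"tiger" has 2 syllables.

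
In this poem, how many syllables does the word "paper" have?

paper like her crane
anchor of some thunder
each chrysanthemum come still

2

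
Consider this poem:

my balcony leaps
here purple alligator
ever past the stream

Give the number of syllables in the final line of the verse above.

The final line: ever(2) + past(1) + the(1) + stream(1) = 5

5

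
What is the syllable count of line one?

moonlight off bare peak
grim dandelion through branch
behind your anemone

5

Line one: moonlight(2) + off(1) + bare(1) + peak(1) = 5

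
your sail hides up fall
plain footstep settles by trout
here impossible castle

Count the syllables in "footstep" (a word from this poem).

2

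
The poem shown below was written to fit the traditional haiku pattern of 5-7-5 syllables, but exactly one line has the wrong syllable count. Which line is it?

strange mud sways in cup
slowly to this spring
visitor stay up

Line 2

Line 1: strange(1) + mud(1) + sways(1) + in(1) + cup(1) = 5 ✓
Line 2: slowly(2) + to(1) + this(1) + spring(1) = 5 (expected 7)
Line 3: visitor(3) + stay(1) + up(1) = 5 ✓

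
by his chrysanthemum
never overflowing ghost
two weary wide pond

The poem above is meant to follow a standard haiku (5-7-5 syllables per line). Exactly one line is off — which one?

Line 1

Line 1: by (1), his (1), chrysanthemum (4) → 6 (expected 5)
Line 2: never (2), overflowing (4), ghost (1) → 7 ✓
Line 3: two (1), weary (2), wide (1), pond (1) → 5 ✓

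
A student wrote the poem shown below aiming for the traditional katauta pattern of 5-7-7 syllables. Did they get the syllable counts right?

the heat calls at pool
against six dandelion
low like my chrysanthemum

Yes

Line 1: the(1) + heat(1) + calls(1) + at(1) + pool(1) = 5 ✓
Line 2: against(2) + six(1) + dandelion(4) = 7 ✓
Line 3: low(1) + like(1) + my(1) + chrysanthemum(4) = 7 ✓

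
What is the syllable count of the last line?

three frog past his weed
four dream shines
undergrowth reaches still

The last line: undergrowth(3) + reaches(2) + still(1) = 6

6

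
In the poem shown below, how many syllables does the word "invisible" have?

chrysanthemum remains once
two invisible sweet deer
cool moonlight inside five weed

4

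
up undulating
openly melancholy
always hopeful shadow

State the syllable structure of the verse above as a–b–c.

5–7–6

Line 1: up (1), undulating (4) → 5
Line 2: openly (3), melancholy (4) → 7
Line 3: always (2), hopeful (2), shadow (2) → 6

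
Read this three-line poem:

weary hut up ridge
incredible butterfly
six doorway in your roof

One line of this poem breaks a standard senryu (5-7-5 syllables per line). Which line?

The third line

Line 1: "weary hut up ridge": 2+1+1+1 = 5 ✓
Line 2: "incredible butterfly": 4+3 = 7 ✓
Line 3: "six doorway in your roof": 1+2+1+1+1 = 6 (expected 5)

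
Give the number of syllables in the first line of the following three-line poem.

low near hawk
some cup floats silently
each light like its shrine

3

The first line: low (1), near (1), hawk (1) → 3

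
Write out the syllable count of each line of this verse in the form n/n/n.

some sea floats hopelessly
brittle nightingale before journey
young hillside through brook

6/9/5

Line 1: some(1) + sea(1) + floats(1) + hopelessly(3) = 6
Line 2: brittle(2) + nightingale(3) + before(2) + journey(2) = 9
Line 3: young(1) + hillside(2) + through(1) + brook(1) = 5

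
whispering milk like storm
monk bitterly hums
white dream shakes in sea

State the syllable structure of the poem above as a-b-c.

6-5-5

Line 1: whispering (3), milk (1), like (1), storm (1) → 6
Line 2: monk (1), bitterly (3), hums (1) → 5
Line 3: white (1), dream (1), shakes (1), in (1), sea (1) → 5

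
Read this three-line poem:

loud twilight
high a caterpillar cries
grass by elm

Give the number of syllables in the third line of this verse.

3

The third line: "grass by elm": 1+1+1 = 3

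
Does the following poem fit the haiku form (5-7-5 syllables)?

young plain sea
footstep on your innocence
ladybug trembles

No

Line 1: young(1) + plain(1) + sea(1) = 3 (expected 5)
Line 2: footstep(2) + on(1) + your(1) + innocence(3) = 7 ✓
Line 3: ladybug(3) + trembles(2) = 5 ✓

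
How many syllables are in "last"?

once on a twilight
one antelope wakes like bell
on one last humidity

1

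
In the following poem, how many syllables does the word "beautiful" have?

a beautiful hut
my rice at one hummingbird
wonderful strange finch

3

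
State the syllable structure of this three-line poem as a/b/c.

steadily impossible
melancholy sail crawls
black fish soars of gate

Line 1: "steadily impossible": 3+4 = 7
Line 2: "melancholy sail crawls": 4+1+1 = 6
Line 3: "black fish soars of gate": 1+1+1+1+1 = 5

7/6/5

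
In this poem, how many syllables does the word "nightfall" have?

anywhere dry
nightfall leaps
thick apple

"nightfall" has 2 syllables.

2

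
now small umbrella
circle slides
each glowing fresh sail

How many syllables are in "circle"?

"circle" has 2 syllables.

2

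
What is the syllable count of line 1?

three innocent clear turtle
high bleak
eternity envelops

Line 1: "three innocent clear turtle": 1+3+1+2 = 7

7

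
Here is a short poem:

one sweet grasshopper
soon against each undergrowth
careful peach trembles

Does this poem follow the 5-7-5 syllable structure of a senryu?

Yes

Line 1: one(1) + sweet(1) + grasshopper(3) = 5 ✓
Line 2: soon(1) + against(2) + each(1) + undergrowth(3) = 7 ✓
Line 3: careful(2) + peach(1) + trembles(2) = 5 ✓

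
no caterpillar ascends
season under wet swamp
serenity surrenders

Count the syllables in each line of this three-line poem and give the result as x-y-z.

Line 1: no (1), caterpillar (4), ascends (2) → 7
Line 2: season (2), under (2), wet (1), swamp (1) → 6
Line 3: serenity (4), surrenders (3) → 7

7-6-7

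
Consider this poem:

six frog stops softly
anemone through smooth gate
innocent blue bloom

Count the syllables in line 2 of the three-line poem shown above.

7

Line 2: anemone (4), through (1), smooth (1), gate (1) → 7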